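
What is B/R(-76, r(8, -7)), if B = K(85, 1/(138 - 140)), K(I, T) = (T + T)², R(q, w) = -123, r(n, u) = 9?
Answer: -1/123 ≈ -0.0081301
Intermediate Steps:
K(I, T) = 4*T² (K(I, T) = (2*T)² = 4*T²)
B = 1 (B = 4*(1/(138 - 140))² = 4*(1/(-2))² = 4*(-½)² = 4*(¼) = 1)
B/R(-76, r(8, -7)) = 1/(-123) = 1*(-1/123) = -1/123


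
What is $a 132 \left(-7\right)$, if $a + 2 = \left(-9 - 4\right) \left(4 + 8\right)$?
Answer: $145992$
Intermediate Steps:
$a = -158$ ($a = -2 + \left(-9 - 4\right) \left(4 + 8\right) = -2 - 156 = -158$)
$a 132 \left(-7\right) = - 158 \cdot 132 \left(-7\right) = \left(-158\right) \left(-924\right) = 145992$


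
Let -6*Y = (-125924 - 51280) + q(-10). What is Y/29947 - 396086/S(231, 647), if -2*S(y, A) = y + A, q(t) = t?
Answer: 35623660799/39440199 ≈ 903.23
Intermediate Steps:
S(y, A) = -A/2 - y/2 (S(y, A) = -(y + A)/2 = -(A + y)/2 = -A/2 - y/2)
Y = 88607/3 (Y = -((-125924 - 51280) - 10)/6 = -(-177204 - 10)/6 = -⅙*(-177214) = 88607/3 ≈ 29536.)
Y/29947 - 396086/S(231, 647) = (88607/3)/29947 - 396086/(-½*647 - ½*231) = (88607/3)*(1/29947) - 396086/(-647/2 - 231/2) = 88607/89841 - 396086/(-439) = 88607/89841 - 396086*(-1/439) = 88607/89841 + 396086/439 = 35623660799/39440199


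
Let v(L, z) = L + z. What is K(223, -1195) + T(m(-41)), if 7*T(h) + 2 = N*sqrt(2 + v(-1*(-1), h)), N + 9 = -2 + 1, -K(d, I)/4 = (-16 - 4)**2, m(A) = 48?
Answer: -11202/7 - 10*sqrt(51)/7 ≈ -1610.5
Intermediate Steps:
K(d, I) = -1600 (K(d, I) = -4*(-16 - 4)**2 = -4*(-20)**2 = -4*400 = -1600)
N = -10 (N = -9 + (-2 + 1) = -9 - 1 = -10)
T(h) = -2/7 - 10*sqrt(3 + h)/7 (T(h) = -2/7 + (-10*sqrt(2 + (-1*(-1) + h)))/7 = -2/7 + (-10*sqrt(2 + (1 + h)))/7 = -2/7 + (-10*sqrt(3 + h))/7 = -2/7 - 10*sqrt(3 + h)/7)
K(223, -1195) + T(m(-41)) = -1600 + (-2/7 - 10*sqrt(3 + 48)/7) = -1600 + (-2/7 - 10*sqrt(51)/7) = -11202/7 - 10*sqrt(51)/7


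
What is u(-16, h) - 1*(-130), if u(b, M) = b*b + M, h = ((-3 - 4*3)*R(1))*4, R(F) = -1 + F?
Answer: 386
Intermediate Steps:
h = 0 (h = ((-3 - 4*3)*(-1 + 1))*4 = ((-3 - 12)*0)*4 = -15*0*4 = 0*4 = 0)
u(b, M) = M + b² (u(b, M) = b² + M = M + b²)
u(-16, h) - 1*(-130) = (0 + (-16)²) - 1*(-130) = (0 + 256) + 130 = 256 + 130 = 386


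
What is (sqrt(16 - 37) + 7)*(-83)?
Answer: -581 - 83*I*sqrt(21) ≈ -581.0 - 380.35*I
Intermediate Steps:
(sqrt(16 - 37) + 7)*(-83) = (sqrt(-21) + 7)*(-83) = (I*sqrt(21) + 7)*(-83) = (7 + I*sqrt(21))*(-83) = -581 - 83*I*sqrt(21)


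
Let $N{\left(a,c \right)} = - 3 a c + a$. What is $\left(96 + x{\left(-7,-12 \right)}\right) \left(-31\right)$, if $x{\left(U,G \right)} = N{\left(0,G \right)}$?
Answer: $-2976$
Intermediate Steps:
$N{\left(a,c \right)} = a - 3 a c$ ($N{\left(a,c \right)} = - 3 a c + a = a - 3 a c$)
$x{\left(U,G \right)} = 0$ ($x{\left(U,G \right)} = 0 \left(1 - 3 G\right) = 0$)
$\left(96 + x{\left(-7,-12 \right)}\right) \left(-31\right) = \left(96 + 0\right) \left(-31\right) = 96 \left(-31\right) = -2976$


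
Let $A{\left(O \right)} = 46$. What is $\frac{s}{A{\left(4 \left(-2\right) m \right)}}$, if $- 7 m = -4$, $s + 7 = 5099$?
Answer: $\frac{2546}{23} \approx 110.7$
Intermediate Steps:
$s = 5092$ ($s = -7 + 5099 = 5092$)
$m = \frac{4}{7}$ ($m = \left(- \frac{1}{7}\right) \left(-4\right) = \frac{4}{7} \approx 0.57143$)
$\frac{s}{A{\left(4 \left(-2\right) m \right)}} = \frac{5092}{46} = 5092 \cdot \frac{1}{46} = \frac{2546}{23}$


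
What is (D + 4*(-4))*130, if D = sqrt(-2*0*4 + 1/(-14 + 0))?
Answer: -2080 + 65*I*sqrt(14)/7 ≈ -2080.0 + 34.744*I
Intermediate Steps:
D = I*sqrt(14)/14 (D = sqrt(0*4 + 1/(-14)) = sqrt(0 - 1/14) = sqrt(-1/14) = I*sqrt(14)/14 ≈ 0.26726*I)
(D + 4*(-4))*130 = (I*sqrt(14)/14 + 4*(-4))*130 = (I*sqrt(14)/14 - 16)*130 = (-16 + I*sqrt(14)/14)*130 = -2080 + 65*I*sqrt(14)/7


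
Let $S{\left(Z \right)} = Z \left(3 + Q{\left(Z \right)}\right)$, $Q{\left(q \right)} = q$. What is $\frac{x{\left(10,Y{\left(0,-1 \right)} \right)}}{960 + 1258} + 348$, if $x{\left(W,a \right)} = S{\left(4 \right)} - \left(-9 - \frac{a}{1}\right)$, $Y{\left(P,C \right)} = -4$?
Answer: $\frac{771897}{2218} \approx 348.01$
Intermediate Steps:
$S{\left(Z \right)} = Z \left(3 + Z\right)$
$x{\left(W,a \right)} = 37 + a$ ($x{\left(W,a \right)} = 4 \left(3 + 4\right) - \left(-9 - \frac{a}{1}\right) = 4 \cdot 7 - \left(-9 - a 1\right) = 28 - \left(-9 - a\right) = 28 + \left(9 + a\right) = 37 + a$)
$\frac{x{\left(10,Y{\left(0,-1 \right)} \right)}}{960 + 1258} + 348 = \frac{37 - 4}{960 + 1258} + 348 = \frac{33}{2218} + 348 = \frac{771897}{2218}$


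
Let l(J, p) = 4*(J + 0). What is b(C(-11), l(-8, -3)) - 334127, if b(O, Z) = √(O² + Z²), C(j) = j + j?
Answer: -334127 + 2*√377 ≈ -3.3409e+5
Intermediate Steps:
C(j) = 2*j
l(J, p) = 4*J
b(C(-11), l(-8, -3)) - 334127 = √((2*(-11))² + (4*(-8))²) - 334127 = √((-22)² + (-32)²) - 334127 = √(484 + 1024) - 334127 = √1508 - 334127 = 2*√377 - 334127 = -334127 + 2*√377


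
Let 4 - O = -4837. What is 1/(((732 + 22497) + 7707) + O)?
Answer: 1/35777 ≈ 2.7951e-5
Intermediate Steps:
O = 4841 (O = 4 - 1*(-4837) = 4 + 4837 = 4841)
1/(((732 + 22497) + 7707) + O) = 1/(((732 + 22497) + 7707) + 4841) = 1/((23229 + 7707) + 4841) = 1/(30936 + 4841) = 1/35777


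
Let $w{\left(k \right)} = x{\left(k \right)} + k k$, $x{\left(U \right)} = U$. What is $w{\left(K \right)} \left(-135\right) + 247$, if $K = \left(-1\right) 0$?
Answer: $247$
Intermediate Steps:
$K = 0$
$w{\left(k \right)} = k + k^{2}$ ($w{\left(k \right)} = k + k k = k + k^{2}$)
$w{\left(K \right)} \left(-135\right) + 247 = 0 \left(1 + 0\right) \left(-135\right) + 247 = 0 \cdot 1 \left(-135\right) + 247 = 0 \left(-135\right) + 247 = 0 + 247 = 247$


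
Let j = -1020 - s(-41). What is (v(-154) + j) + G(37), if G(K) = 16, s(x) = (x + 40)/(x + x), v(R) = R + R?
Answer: -107585/82 ≈ -1312.0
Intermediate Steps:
v(R) = 2*R
s(x) = (40 + x)/(2*x) (s(x) = (40 + x)/((2*x)) = (40 + x)*(1/(2*x)) = (40 + x)/(2*x))
j = -83641/82 (j = -1020 - (40 - 41)/(2*(-41)) = -1020 - (-1)*(-1)/(2*41) = -1020 - 1*1/82 = -1020 - 1/82 = -83641/82 ≈ -1020.0)
(v(-154) + j) + G(37) = (2*(-154) - 83641/82) + 16 = (-308 - 83641/82) + 16 = -108897/82 + 16 = -107585/82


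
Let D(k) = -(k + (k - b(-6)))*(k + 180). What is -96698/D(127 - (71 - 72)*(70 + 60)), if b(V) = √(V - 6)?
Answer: 1775099/4123532 + 6907*I*√3/4123532 ≈ 0.43048 + 0.0029012*I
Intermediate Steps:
b(V) = √(-6 + V)
D(k) = -(180 + k)*(2*k - 2*I*√3) (D(k) = -(k + (k - √(-6 - 6)))*(k + 180) = -(k + (k - √(-12)))*(180 + k) = -(k + (k - 2*I*√3))*(180 + k) = -(2*k - 2*I*√3)*(180 + k) = -(180 + k)*(2*k - 2*I*√3))
-96698/D(127 - (71 - 72)*(70 + 60)) = -96698/(-360*(127 - (71 - 72)*(70 + 60)) - 2*(127 - (71 - 72)*(70 + 60))² + 360*I*√3 + 2*I*(127 - (71 - 72)*(70 + 60))*√3) = -96698/(-360*(127 - (-1)*130) - 2*(127 - (-1)*130)² + 360*I*√3 + 2*I*(127 - (-1)*130)*√3) = -96698/(-360*(127 - 1*(-130)) - 2*(127 - 1*(-130))² + 360*I*√3 + 2*I*(127 - 1*(-130))*√3) = -96698/(-360*(127 + 130) - 2*(127 + 130)² + 360*I*√3 + 2*I*(127 + 130)*√3) = -96698/(-360*257 - 2*257² + 360*I*√3 + 2*I*257*√3) = -96698/(-92520 - 2*66049 + 360*I*√3 + 514*I*√3) = -96698/(-92520 - 132098 + 360*I*√3 + 514*I*√3) = -96698/(-224618 + 874*I*√3)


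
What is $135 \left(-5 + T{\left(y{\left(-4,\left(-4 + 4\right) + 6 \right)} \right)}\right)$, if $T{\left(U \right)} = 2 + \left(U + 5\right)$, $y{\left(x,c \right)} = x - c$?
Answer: $-1080$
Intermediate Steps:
$T{\left(U \right)} = 7 + U$ ($T{\left(U \right)} = 2 + \left(5 + U\right) = 7 + U$)
$135 \left(-5 + T{\left(y{\left(-4,\left(-4 + 4\right) + 6 \right)} \right)}\right) = 135 \left(-5 + \left(7 - 10\right)\right) = 135 \left(-5 - 3\right) = 135 \left(-8\right) = -1080$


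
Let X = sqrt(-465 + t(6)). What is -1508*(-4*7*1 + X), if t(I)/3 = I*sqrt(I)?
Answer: 42224 - 1508*sqrt(-465 + 18*sqrt(6)) ≈ 42224.0 - 30938.0*I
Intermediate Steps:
t(I) = 3*I**(3/2) (t(I) = 3*(I*sqrt(I)) = 3*I**(3/2))
X = sqrt(-465 + 18*sqrt(6)) (X = sqrt(-465 + 3*6**(3/2)) = sqrt(-465 + 3*(6*sqrt(6))) = sqrt(-465 + 18*sqrt(6)) ≈ 20.516*I)
-1508*(-4*7*1 + X) = -1508*(-4*7*1 + sqrt(-465 + 18*sqrt(6))) = -1508*(-28*1 + sqrt(-465 + 18*sqrt(6))) = -1508*(-28 + sqrt(-465 + 18*sqrt(6))) = 42224 - 1508*sqrt(-465 + 18*sqrt(6))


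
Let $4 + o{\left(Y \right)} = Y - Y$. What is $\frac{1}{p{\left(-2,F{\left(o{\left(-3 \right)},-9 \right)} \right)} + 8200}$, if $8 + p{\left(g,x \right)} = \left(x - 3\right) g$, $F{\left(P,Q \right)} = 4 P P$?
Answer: $\frac{1}{8070} \approx 0.00012392$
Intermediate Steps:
$o{\left(Y \right)} = -4$ ($o{\left(Y \right)} = -4 + \left(Y - Y\right) = -4 + 0 = -4$)
$F{\left(P,Q \right)} = 4 P^{2}$
$p{\left(g,x \right)} = -8 + g \left(-3 + x\right)$ ($p{\left(g,x \right)} = -8 + \left(x - 3\right) g = -8 + \left(-3 + x\right) g = -8 + g \left(-3 + x\right)$)
$\frac{1}{p{\left(-2,F{\left(o{\left(-3 \right)},-9 \right)} \right)} + 8200} = \frac{1}{\left(-8 - -6 - 2 \cdot 4 \left(-4\right)^{2}\right) + 8200} = \frac{1}{\left(-8 + 6 - 2 \cdot 4 \cdot 16\right) + 8200} = \frac{1}{\left(-8 + 6 - 128\right) + 8200} = \frac{1}{-130 + 8200} = \frac{1}{8070}$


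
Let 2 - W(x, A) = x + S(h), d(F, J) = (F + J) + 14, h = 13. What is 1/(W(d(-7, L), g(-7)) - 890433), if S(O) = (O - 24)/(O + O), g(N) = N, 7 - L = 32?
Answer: -26/23150727 ≈ -1.1231e-6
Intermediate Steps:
L = -25 (L = 7 - 1*32 = 7 - 32 = -25)
d(F, J) = 14 + F + J
S(O) = (-24 + O)/(2*O) (S(O) = (-24 + O)/((2*O)) = (-24 + O)*(1/(2*O)) = (-24 + O)/(2*O))
W(x, A) = 63/26 - x (W(x, A) = 2 - (x + (½)*(-24 + 13)/13) = 2 - (x + (½)*(1/13)*(-11)) = 2 - (x - 11/26) = 2 - (-11/26 + x) = 2 + (11/26 - x) = 63/26 - x)
1/(W(d(-7, L), g(-7)) - 890433) = 1/((63/26 - (14 - 7 - 25)) - 890433) = 1/((63/26 - 1*(-18)) - 890433) = 1/((63/26 + 18) - 890433) = 1/(531/26 - 890433) = 1/(-23150727/26) = -26/23150727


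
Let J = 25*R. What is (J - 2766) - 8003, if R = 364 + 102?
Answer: 881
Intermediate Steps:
R = 466
J = 11650 (J = 25*466 = 11650)
(J - 2766) - 8003 = (11650 - 2766) - 8003 = 8884 - 8003 = 881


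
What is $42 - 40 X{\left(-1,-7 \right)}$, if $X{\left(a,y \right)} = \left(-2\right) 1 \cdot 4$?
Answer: $362$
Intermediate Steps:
$X{\left(a,y \right)} = -8$ ($X{\left(a,y \right)} = \left(-2\right) 4 = -8$)
$42 - 40 X{\left(-1,-7 \right)} = 42 - -320 = 42 + 320 = 362$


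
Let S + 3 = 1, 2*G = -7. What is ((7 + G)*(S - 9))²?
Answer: 5929/4 ≈ 1482.3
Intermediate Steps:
G = -7/2 (G = (½)*(-7) = -7/2 ≈ -3.5000)
S = -2 (S = -3 + 1 = -2)
((7 + G)*(S - 9))² = ((7 - 7/2)*(-2 - 9))² = ((7/2)*(-11))² = (-77/2)² = 5929/4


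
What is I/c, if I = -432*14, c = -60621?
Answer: 2016/20207 ≈ 0.099767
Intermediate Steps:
I = -6048
I/c = -6048/(-60621) = -6048*(-1/60621) = 2016/20207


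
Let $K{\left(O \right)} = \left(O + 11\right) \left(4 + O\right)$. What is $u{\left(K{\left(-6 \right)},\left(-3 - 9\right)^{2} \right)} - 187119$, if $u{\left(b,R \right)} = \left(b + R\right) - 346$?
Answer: $-187331$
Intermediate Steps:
$K{\left(O \right)} = \left(4 + O\right) \left(11 + O\right)$ ($K{\left(O \right)} = \left(11 + O\right) \left(4 + O\right) = \left(4 + O\right) \left(11 + O\right)$)
$u{\left(b,R \right)} = -346 + R + b$ ($u{\left(b,R \right)} = \left(R + b\right) - 346 = -346 + R + b$)
$u{\left(K{\left(-6 \right)},\left(-3 - 9\right)^{2} \right)} - 187119 = \left(-346 + \left(-3 - 9\right)^{2} + \left(44 + \left(-6\right)^{2} + 15 \left(-6\right)\right)\right) - 187119 = \left(-346 + \left(-12\right)^{2} + \left(44 + 36 - 90\right)\right) - 187119 = \left(-346 + 144 - 10\right) - 187119 = -212 - 187119 = -187331$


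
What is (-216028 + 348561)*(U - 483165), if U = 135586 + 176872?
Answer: -22624310831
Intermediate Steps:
U = 312458
(-216028 + 348561)*(U - 483165) = (-216028 + 348561)*(312458 - 483165) = 132533*(-170707) = -22624310831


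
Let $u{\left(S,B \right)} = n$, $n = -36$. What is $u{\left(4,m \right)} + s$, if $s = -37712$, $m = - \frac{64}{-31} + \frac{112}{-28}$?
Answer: $-37748$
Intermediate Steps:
$m = - \frac{60}{31}$ ($m = \left(-64\right) \left(- \frac{1}{31}\right) + 112 \left(- \frac{1}{28}\right) = \frac{64}{31} - 4 = - \frac{60}{31} \approx -1.9355$)
$u{\left(S,B \right)} = -36$
$u{\left(4,m \right)} + s = -36 - 37712 = -37748$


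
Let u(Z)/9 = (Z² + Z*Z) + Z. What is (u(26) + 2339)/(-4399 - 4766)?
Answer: -14741/9165 ≈ -1.6084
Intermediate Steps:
u(Z) = 9*Z + 18*Z² (u(Z) = 9*((Z² + Z*Z) + Z) = 9*((Z² + Z²) + Z) = 9*(2*Z² + Z) = 9*(Z + 2*Z²) = 9*Z + 18*Z²)
(u(26) + 2339)/(-4399 - 4766) = (9*26*(1 + 2*26) + 2339)/(-4399 - 4766) = (9*26*(1 + 52) + 2339)/(-9165) = (9*26*53 + 2339)*(-1/9165) = (12402 + 2339)*(-1/9165) = 14741*(-1/9165) = -14741/9165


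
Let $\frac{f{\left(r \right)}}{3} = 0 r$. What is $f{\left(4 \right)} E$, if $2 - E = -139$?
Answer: $0$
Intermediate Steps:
$E = 141$ ($E = 2 - -139 = 2 + 139 = 141$)
$f{\left(r \right)} = 0$ ($f{\left(r \right)} = 3 \cdot 0 r = 3 \cdot 0 = 0$)
$f{\left(4 \right)} E = 0 \cdot 141 = 0$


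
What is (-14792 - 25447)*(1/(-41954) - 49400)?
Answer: 83396438136639/41954 ≈ 1.9878e+9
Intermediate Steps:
(-14792 - 25447)*(1/(-41954) - 49400) = -40239*(-1/41954 - 49400) = -40239*(-2072527601/41954) = 83396438136639/41954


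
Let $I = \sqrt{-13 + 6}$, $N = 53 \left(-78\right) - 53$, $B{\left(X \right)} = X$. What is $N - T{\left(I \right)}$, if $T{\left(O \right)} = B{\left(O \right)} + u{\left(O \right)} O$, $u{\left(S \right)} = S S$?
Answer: $-4187 + 6 i \sqrt{7} \approx -4187.0 + 15.875 i$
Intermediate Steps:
$N = -4187$ ($N = -4134 - 53 = -4187$)
$u{\left(S \right)} = S^{2}$
$I = i \sqrt{7}$ ($I = \sqrt{-7} = i \sqrt{7} \approx 2.6458 i$)
$T{\left(O \right)} = O + O^{3}$ ($T{\left(O \right)} = O + O^{2} O = O + O^{3}$)
$N - T{\left(I \right)} = -4187 - \left(i \sqrt{7} + \left(i \sqrt{7}\right)^{3}\right) = -4187 - \left(i \sqrt{7} - 7 i \sqrt{7}\right) = -4187 - - 6 i \sqrt{7} = -4187 + 6 i \sqrt{7}$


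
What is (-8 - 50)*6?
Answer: -348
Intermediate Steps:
(-8 - 50)*6 = -58*6 = -348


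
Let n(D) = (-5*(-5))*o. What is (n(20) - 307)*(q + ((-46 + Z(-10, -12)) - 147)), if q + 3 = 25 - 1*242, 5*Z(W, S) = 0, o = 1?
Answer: 116466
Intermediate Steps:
Z(W, S) = 0 (Z(W, S) = (⅕)*0 = 0)
n(D) = 25 (n(D) = -5*(-5)*1 = 25*1 = 25)
q = -220 (q = -3 + (25 - 1*242) = -3 + (25 - 242) = -3 - 217 = -220)
(n(20) - 307)*(q + ((-46 + Z(-10, -12)) - 147)) = (25 - 307)*(-220 + ((-46 + 0) - 147)) = -282*(-220 + (-46 - 147)) = -282*(-220 - 193) = -282*(-413) = 116466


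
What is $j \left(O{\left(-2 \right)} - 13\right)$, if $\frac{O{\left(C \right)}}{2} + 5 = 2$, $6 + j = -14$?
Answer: $380$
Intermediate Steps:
$j = -20$ ($j = -6 - 14 = -20$)
$O{\left(C \right)} = -6$ ($O{\left(C \right)} = -10 + 2 \cdot 2 = -10 + 4 = -6$)
$j \left(O{\left(-2 \right)} - 13\right) = - 20 \left(-6 - 13\right) = \left(-20\right) \left(-19\right) = 380$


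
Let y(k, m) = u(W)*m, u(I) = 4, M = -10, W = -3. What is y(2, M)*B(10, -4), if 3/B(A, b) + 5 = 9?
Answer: -30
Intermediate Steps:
B(A, b) = 3/4 (B(A, b) = 3/(-5 + 9) = 3/4)
y(k, m) = 4*m
y(2, M)*B(10, -4) = (4*(-10))*(3/4) = -40*3/4 = -30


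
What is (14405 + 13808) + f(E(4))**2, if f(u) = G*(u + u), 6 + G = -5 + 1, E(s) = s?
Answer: 34613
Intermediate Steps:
G = -10 (G = -6 + (-5 + 1) = -6 - 4 = -10)
f(u) = -20*u (f(u) = -10*(u + u) = -20*u)
(14405 + 13808) + f(E(4))**2 = (14405 + 13808) + (-20*4)**2 = 28213 + (-80)**2 = 28213 + 6400 = 34613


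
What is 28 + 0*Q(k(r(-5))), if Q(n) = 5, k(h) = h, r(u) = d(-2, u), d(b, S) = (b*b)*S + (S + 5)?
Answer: 28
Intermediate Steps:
d(b, S) = 5 + S + S*b² (d(b, S) = b²*S + (5 + S) = S*b² + (5 + S) = 5 + S + S*b²)
r(u) = 5 + 5*u (r(u) = 5 + u + u*(-2)² = 5 + u + u*4 = 5 + u + 4*u = 5 + 5*u)
28 + 0*Q(k(r(-5))) = 28 + 0*5 = 28 + 0 = 28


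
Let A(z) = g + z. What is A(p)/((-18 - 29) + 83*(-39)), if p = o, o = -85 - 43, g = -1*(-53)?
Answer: 75/3284 ≈ 0.022838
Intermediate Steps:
g = 53
o = -128
p = -128
A(z) = 53 + z
A(p)/((-18 - 29) + 83*(-39)) = (53 - 128)/((-18 - 29) + 83*(-39)) = -75/(-47 - 3237) = -75/(-3284) = -75*(-1/3284) = 75/3284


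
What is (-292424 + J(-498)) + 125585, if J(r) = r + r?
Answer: -167835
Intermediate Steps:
J(r) = 2*r
(-292424 + J(-498)) + 125585 = (-292424 + 2*(-498)) + 125585 = (-292424 - 996) + 125585 = -293420 + 125585 = -167835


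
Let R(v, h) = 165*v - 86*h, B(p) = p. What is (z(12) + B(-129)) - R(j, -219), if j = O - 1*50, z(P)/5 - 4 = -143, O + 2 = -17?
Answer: -8273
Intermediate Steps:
O = -19 (O = -2 - 17 = -19)
z(P) = -695 (z(P) = 20 + 5*(-143) = 20 - 715 = -695)
j = -69 (j = -19 - 1*50 = -19 - 50 = -69)
R(v, h) = -86*h + 165*v
(z(12) + B(-129)) - R(j, -219) = (-695 - 129) - (-86*(-219) + 165*(-69)) = -824 - (18834 - 11385) = -824 - 1*7449 = -824 - 7449 = -8273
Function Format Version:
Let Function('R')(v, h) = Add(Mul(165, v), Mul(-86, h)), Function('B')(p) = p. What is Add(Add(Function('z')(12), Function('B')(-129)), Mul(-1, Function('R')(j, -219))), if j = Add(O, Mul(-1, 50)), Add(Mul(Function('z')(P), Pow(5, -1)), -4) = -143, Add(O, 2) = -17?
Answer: -8273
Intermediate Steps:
O = -19 (O = Add(-2, -17) = -19)
Function('z')(P) = -695 (Function('z')(P) = Add(20, Mul(5, -143)) = Add(20, -715) = -695)
j = -69 (j = Add(-19, Mul(-1, 50)) = Add(-19, -50) = -69)
Function('R')(v, h) = Add(Mul(-86, h), Mul(165, v))
Add(Add(Function('z')(12), Function('B')(-129)), Mul(-1, Function('R')(j, -219))) = Add(Add(-695, -129), Mul(-1, Add(Mul(-86, -219), Mul(165, -69)))) = Add(-824, Mul(-1, Add(18834, -11385))) = Add(-824, Mul(-1, 7449)) = Add(-824, -7449) = -8273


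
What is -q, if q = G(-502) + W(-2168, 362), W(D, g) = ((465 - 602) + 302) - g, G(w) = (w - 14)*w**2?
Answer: 130034261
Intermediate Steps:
G(w) = w**2*(-14 + w) (G(w) = (-14 + w)*w**2 = w**2*(-14 + w))
W(D, g) = 165 - g (W(D, g) = (-137 + 302) - g = 165 - g)
q = -130034261 (q = (-502)**2*(-14 - 502) + (165 - 1*362) = 252004*(-516) + (165 - 362) = -130034064 - 197 = -130034261)
-q = -1*(-130034261) = 130034261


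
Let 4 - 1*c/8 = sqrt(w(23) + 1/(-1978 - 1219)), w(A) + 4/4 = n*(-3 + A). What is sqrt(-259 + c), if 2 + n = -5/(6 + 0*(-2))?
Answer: sqrt(-20881112787 - 153456*I*sqrt(1326157161))/9591 ≈ 1.9986 - 15.199*I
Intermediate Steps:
n = -17/6 (n = -2 - 5/(6 + 0*(-2)) = -2 - 5/(6 + 0) = -2 - 5/6 = -17/6 ≈ -2.8333)
w(A) = 15/2 - 17*A/6 (w(A) = -1 - 17*(-3 + A)/6 = -1 + (17/2 - 17*A/6) = 15/2 - 17*A/6)
c = 32 - 16*I*sqrt(1326157161)/9591 (c = 32 - 8*sqrt((15/2 - 17/6*23) + 1/(-1978 - 1219)) = 32 - 8*sqrt((15/2 - 391/6) + 1/(-3197)) = 32 - 8*sqrt(-173/3 - 1/3197) = 32 - 16*I*sqrt(1326157161)/9591 ≈ 32.0 - 60.751*I)
sqrt(-259 + c) = sqrt(-259 + (32 - 16*I*sqrt(1326157161)/9591)) = sqrt(-227 - 16*I*sqrt(1326157161)/9591)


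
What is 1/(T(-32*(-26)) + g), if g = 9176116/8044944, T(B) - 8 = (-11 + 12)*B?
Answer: 2011236/1691732269 ≈ 0.0011889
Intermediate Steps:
T(B) = 8 + B (T(B) = 8 + (-11 + 12)*B = 8 + 1*B = 8 + B)
g = 2294029/2011236 (g = 9176116*(1/8044944) = 2294029/2011236 ≈ 1.1406)
1/(T(-32*(-26)) + g) = 1/((8 - 32*(-26)) + 2294029/2011236) = 1/((8 + 832) + 2294029/2011236) = 1/(840 + 2294029/2011236) = 1/(1691732269/2011236) = 2011236/1691732269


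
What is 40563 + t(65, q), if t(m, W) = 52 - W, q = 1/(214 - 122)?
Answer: 3736579/92 ≈ 40615.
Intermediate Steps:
q = 1/92 ≈ 0.010870
40563 + t(65, q) = 40563 + (52 - 1*1/92) = 40563 + (52 - 1/92) = 40563 + 4783/92 = 3736579/92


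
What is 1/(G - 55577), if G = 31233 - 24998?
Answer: -1/49342 ≈ -2.0267e-5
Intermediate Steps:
G = 6235
1/(G - 55577) = 1/(6235 - 55577) = 1/(-49342) = -1/49342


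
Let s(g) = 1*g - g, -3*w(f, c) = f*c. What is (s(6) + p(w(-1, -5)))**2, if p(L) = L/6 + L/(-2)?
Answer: 25/81 ≈ 0.30864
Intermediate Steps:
w(f, c) = -c*f/3 (w(f, c) = -f*c/3 = -c*f/3)
p(L) = -L/3 (p(L) = L*(1/6) + L*(-1/2) = L/6 - L/2 = -L/3)
s(g) = 0 (s(g) = g - g = 0)
(s(6) + p(w(-1, -5)))**2 = (0 - (-1)*(-5)*(-1)/9)**2 = (0 - 1/3*(-5/3))**2 = (0 + 5/9)**2 = (5/9)**2 = 25/81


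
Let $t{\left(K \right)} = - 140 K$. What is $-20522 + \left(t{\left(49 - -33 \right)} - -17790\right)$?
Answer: $-14212$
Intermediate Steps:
$-20522 + \left(t{\left(49 - -33 \right)} - -17790\right) = -20522 - \left(-17790 + 140 \left(49 - -33\right)\right) = -20522 + \left(- 140 \left(49 + 33\right) + 17790\right) = -20522 + \left(\left(-140\right) 82 + 17790\right) = -20522 + \left(-11480 + 17790\right) = -20522 + 6310 = -14212$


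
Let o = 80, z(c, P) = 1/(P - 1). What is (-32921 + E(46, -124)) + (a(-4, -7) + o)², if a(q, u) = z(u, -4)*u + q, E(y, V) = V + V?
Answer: -679456/25 ≈ -27178.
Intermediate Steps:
z(c, P) = 1/(-1 + P)
E(y, V) = 2*V
a(q, u) = q - u/5 (a(q, u) = u/(-1 - 4) + q = u/(-5) + q = -u/5 + q = q - u/5)
(-32921 + E(46, -124)) + (a(-4, -7) + o)² = (-32921 + 2*(-124)) + ((-4 - ⅕*(-7)) + 80)² = (-32921 - 248) + ((-4 + 7/5) + 80)² = -33169 + (-13/5 + 80)² = -33169 + (387/5)² = -33169 + 149769/25 = -679456/25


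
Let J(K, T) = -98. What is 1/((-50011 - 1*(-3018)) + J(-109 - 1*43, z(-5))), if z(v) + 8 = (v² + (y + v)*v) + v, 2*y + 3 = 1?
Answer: -1/47091 ≈ -2.1235e-5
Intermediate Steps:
y = -1 (y = -3/2 + (½)*1 = -3/2 + ½ = -1)
z(v) = -8 + v + v² + v*(-1 + v) (z(v) = -8 + ((v² + (-1 + v)*v) + v) = -8 + ((v² + v*(-1 + v)) + v) = -8 + (v + v² + v*(-1 + v)) = -8 + v + v² + v*(-1 + v))
1/((-50011 - 1*(-3018)) + J(-109 - 1*43, z(-5))) = 1/((-50011 - 1*(-3018)) - 98) = 1/((-50011 + 3018) - 98) = 1/(-46993 - 98) = 1/(-47091) = -1/47091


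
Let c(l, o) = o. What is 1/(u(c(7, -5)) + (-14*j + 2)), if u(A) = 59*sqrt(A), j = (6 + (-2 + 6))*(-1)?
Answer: 142/37569 - 59*I*sqrt(5)/37569 ≈ 0.0037797 - 0.0035116*I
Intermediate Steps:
j = -10 (j = (6 + 4)*(-1) = 10*(-1) = -10)
1/(u(c(7, -5)) + (-14*j + 2)) = 1/(59*sqrt(-5) + (-14*(-10) + 2)) = 1/(59*(I*sqrt(5)) + (140 + 2)) = 1/(59*I*sqrt(5) + 142) = 1/(142 + 59*I*sqrt(5))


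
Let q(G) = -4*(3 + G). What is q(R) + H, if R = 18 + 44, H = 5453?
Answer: 5193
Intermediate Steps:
R = 62
q(G) = -12 - 4*G
q(R) + H = (-12 - 4*62) + 5453 = (-12 - 248) + 5453 = -260 + 5453 = 5193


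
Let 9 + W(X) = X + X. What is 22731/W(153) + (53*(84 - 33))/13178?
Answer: 9101573/118602 ≈ 76.740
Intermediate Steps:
W(X) = -9 + 2*X (W(X) = -9 + (X + X) = -9 + 2*X)
22731/W(153) + (53*(84 - 33))/13178 = 22731/(-9 + 2*153) + (53*(84 - 33))/13178 = 22731/(-9 + 306) + (53*51)*(1/13178) = 22731/297 + 2703*(1/13178) = 22731*(1/297) + 2703/13178 = 7577/99 + 2703/13178 = 9101573/118602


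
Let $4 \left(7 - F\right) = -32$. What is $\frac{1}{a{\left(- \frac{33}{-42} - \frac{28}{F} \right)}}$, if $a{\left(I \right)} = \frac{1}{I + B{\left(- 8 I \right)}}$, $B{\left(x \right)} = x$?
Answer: $\frac{227}{30} \approx 7.5667$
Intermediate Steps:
$F = 15$ ($F = 7 - -8 = 7 + 8 = 15$)
$a{\left(I \right)} = - \frac{1}{7 I}$ ($a{\left(I \right)} = \frac{1}{I - 8 I} = \frac{1}{\left(-7\right) I} = - \frac{1}{7 I}$)
$\frac{1}{a{\left(- \frac{33}{-42} - \frac{28}{F} \right)}} = \frac{1}{\left(- \frac{1}{7}\right) \frac{1}{- \frac{33}{-42} - \frac{28}{15}}} = \frac{1}{\left(- \frac{1}{7}\right) \frac{1}{\left(-33\right) \left(- \frac{1}{42}\right) - \frac{28}{15}}} = \frac{1}{\left(- \frac{1}{7}\right) \frac{1}{\frac{11}{14} - \frac{28}{15}}} = \frac{1}{\left(- \frac{1}{7}\right) \frac{1}{- \frac{227}{210}}} = \frac{1}{\left(- \frac{1}{7}\right) \left(- \frac{210}{227}\right)} = \frac{1}{\frac{30}{227}} = \frac{227}{30}$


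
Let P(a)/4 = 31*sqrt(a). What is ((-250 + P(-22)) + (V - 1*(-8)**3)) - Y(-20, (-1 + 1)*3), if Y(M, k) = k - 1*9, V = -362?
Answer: -91 + 124*I*sqrt(22) ≈ -91.0 + 581.61*I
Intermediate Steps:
P(a) = 124*sqrt(a) (P(a) = 4*(31*sqrt(a)) = 124*sqrt(a))
Y(M, k) = -9 + k (Y(M, k) = k - 9 = -9 + k)
((-250 + P(-22)) + (V - 1*(-8)**3)) - Y(-20, (-1 + 1)*3) = ((-250 + 124*sqrt(-22)) + (-362 - 1*(-8)**3)) - (-9 + (-1 + 1)*3) = ((-250 + 124*(I*sqrt(22))) + (-362 - 1*(-512))) - (-9 + 0*3) = ((-250 + 124*I*sqrt(22)) + (-362 + 512)) - (-9 + 0) = ((-250 + 124*I*sqrt(22)) + 150) - 1*(-9) = (-100 + 124*I*sqrt(22)) + 9 = -91 + 124*I*sqrt(22)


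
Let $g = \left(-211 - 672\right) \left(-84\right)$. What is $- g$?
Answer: $-74172$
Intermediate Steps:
$g = 74172$ ($g = \left(-883\right) \left(-84\right) = 74172$)
$- g = \left(-1\right) 74172 = -74172$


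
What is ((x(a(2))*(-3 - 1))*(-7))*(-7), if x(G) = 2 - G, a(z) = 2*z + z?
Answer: 784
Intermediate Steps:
a(z) = 3*z
((x(a(2))*(-3 - 1))*(-7))*(-7) = (((2 - 3*2)*(-3 - 1))*(-7))*(-7) = (((2 - 1*6)*(-4))*(-7))*(-7) = (((2 - 6)*(-4))*(-7))*(-7) = (-4*(-4)*(-7))*(-7) = (16*(-7))*(-7) = -112*(-7) = 784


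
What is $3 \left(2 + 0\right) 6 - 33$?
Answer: $3$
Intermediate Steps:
$3 \left(2 + 0\right) 6 - 33 = 3 \cdot 2 \cdot 6 - 33 = 3 \cdot 12 - 33 = 36 - 33 = 3$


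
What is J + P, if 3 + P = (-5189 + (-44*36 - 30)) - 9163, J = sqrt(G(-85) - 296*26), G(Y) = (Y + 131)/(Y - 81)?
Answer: -15969 + I*sqrt(53019653)/83 ≈ -15969.0 + 87.728*I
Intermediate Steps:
G(Y) = (131 + Y)/(-81 + Y)
J = I*sqrt(53019653)/83 (J = sqrt((131 - 85)/(-81 - 85) - 296*26) = sqrt(46/(-166) - 7696) = sqrt(-1/166*46 - 7696) = sqrt(-23/83 - 7696) = sqrt(-638791/83) = I*sqrt(53019653)/83 ≈ 87.728*I)
P = -15969 (P = -3 + ((-5189 + (-44*36 - 30)) - 9163) = -3 + ((-5189 + (-1584 - 30)) - 9163) = -3 + ((-5189 - 1614) - 9163) = -3 + (-6803 - 9163) = -3 - 15966 = -15969)
J + P = I*sqrt(53019653)/83 - 15969 = -15969 + I*sqrt(53019653)/83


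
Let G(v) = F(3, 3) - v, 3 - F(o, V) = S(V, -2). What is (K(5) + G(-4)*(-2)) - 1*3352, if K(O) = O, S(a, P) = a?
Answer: -3355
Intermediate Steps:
F(o, V) = 3 - V
G(v) = -v (G(v) = (3 - 1*3) - v = (3 - 3) - v = 0 - v = -v)
(K(5) + G(-4)*(-2)) - 1*3352 = (5 - 1*(-4)*(-2)) - 1*3352 = (5 + 4*(-2)) - 3352 = (5 - 8) - 3352 = -3 - 3352 = -3355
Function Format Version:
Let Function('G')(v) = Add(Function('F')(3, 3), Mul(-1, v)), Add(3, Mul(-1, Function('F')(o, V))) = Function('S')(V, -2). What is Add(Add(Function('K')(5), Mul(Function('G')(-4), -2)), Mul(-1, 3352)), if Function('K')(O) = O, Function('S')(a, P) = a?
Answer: -3355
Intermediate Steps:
Function('F')(o, V) = Add(3, Mul(-1, V))
Function('G')(v) = Mul(-1, v) (Function('G')(v) = Add(Add(3, Mul(-1, 3)), Mul(-1, v)) = Add(Add(3, -3), Mul(-1, v)) = Add(0, Mul(-1, v)) = Mul(-1, v))
Add(Add(Function('K')(5), Mul(Function('G')(-4), -2)), Mul(-1, 3352)) = Add(Add(5, Mul(Mul(-1, -4), -2)), Mul(-1, 3352)) = Add(Add(5, Mul(4, -2)), -3352) = Add(Add(5, -8), -3352) = Add(-3, -3352) = -3355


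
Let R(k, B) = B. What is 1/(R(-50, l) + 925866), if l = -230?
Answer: 1/925636 ≈ 1.0803e-6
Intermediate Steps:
1/(R(-50, l) + 925866) = 1/(-230 + 925866) = 1/925636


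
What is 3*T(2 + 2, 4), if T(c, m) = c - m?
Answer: 0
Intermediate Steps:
3*T(2 + 2, 4) = 3*((2 + 2) - 1*4) = 3*(4 - 4) = 3*0 = 0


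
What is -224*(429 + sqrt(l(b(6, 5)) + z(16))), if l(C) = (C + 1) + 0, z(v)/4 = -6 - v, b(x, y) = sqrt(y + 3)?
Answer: -96096 - 224*I*sqrt(87 - 2*sqrt(2)) ≈ -96096.0 - 2055.1*I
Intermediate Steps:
b(x, y) = sqrt(3 + y)
z(v) = -24 - 4*v (z(v) = 4*(-6 - v) = -24 - 4*v)
l(C) = 1 + C (l(C) = (1 + C) + 0 = 1 + C)
-224*(429 + sqrt(l(b(6, 5)) + z(16))) = -224*(429 + sqrt((1 + sqrt(3 + 5)) + (-24 - 4*16))) = -224*(429 + sqrt((1 + sqrt(8)) + (-24 - 64))) = -224*(429 + sqrt((1 + 2*sqrt(2)) - 88)) = -224*(429 + sqrt(-87 + 2*sqrt(2))) = -96096 - 224*sqrt(-87 + 2*sqrt(2))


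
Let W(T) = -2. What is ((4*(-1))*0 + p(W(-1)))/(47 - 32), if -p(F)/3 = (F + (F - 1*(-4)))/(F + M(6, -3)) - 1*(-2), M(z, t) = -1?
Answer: -⅖ ≈ -0.40000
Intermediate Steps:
p(F) = -6 - 3*(4 + 2*F)/(-1 + F) (p(F) = -3*((F + (F - 1*(-4)))/(F - 1) - 1*(-2)) = -3*((F + (F + 4))/(-1 + F) + 2) = -3*((F + (4 + F))/(-1 + F) + 2) = -3*((4 + 2*F)/(-1 + F) + 2) = -3*(2 + (4 + 2*F)/(-1 + F)) = -6 - 3*(4 + 2*F)/(-1 + F))
((4*(-1))*0 + p(W(-1)))/(47 - 32) = ((4*(-1))*0 + 6*(-1 - 2*(-2))/(-1 - 2))/(47 - 32) = (-4*0 + 6*(-1 + 4)/(-3))/15 = (0 + 6*(-⅓)*3)*(1/15) = (0 - 6)*(1/15) = -6*1/15 = -⅖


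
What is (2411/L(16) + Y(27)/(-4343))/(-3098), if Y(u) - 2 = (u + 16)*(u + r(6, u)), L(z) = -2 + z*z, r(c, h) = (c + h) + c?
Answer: -9749613/3417471956 ≈ -0.0028529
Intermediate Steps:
r(c, h) = h + 2*c
L(z) = -2 + z**2
Y(u) = 2 + (12 + 2*u)*(16 + u) (Y(u) = 2 + (u + 16)*(u + (u + 2*6)) = 2 + (16 + u)*(u + (u + 12)) = 2 + (16 + u)*(u + (12 + u)) = 2 + (16 + u)*(12 + 2*u) = 2 + (12 + 2*u)*(16 + u))
(2411/L(16) + Y(27)/(-4343))/(-3098) = (2411/(-2 + 16**2) + (194 + 2*27**2 + 44*27)/(-4343))/(-3098) = (2411/(-2 + 256) + (194 + 2*729 + 1188)*(-1/4343))*(-1/3098) = (2411/254 + (194 + 1458 + 1188)*(-1/4343))*(-1/3098) = (2411*(1/254) + 2840*(-1/4343))*(-1/3098) = (2411/254 - 2840/4343)*(-1/3098) = (9749613/1103122)*(-1/3098) = -9749613/3417471956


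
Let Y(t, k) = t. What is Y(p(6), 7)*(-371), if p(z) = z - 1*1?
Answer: -1855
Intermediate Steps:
p(z) = -1 + z (p(z) = z - 1 = -1 + z)
Y(p(6), 7)*(-371) = (-1 + 6)*(-371) = 5*(-371) = -1855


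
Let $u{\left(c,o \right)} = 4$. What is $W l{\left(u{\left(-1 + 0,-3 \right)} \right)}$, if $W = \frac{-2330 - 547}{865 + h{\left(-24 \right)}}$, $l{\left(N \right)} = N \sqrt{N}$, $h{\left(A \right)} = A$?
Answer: $- \frac{23016}{841} \approx -27.367$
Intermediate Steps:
$l{\left(N \right)} = N^{\frac{3}{2}}$
$W = - \frac{2877}{841}$ ($W = \frac{-2330 - 547}{865 - 24} = - \frac{2877}{841} \approx -3.4209$)
$W l{\left(u{\left(-1 + 0,-3 \right)} \right)} = - \frac{2877 \cdot 4^{\frac{3}{2}}}{841} = \left(- \frac{2877}{841}\right) 8 = - \frac{23016}{841}$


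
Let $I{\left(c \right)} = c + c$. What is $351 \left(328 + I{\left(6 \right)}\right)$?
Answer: $119340$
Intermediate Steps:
$I{\left(c \right)} = 2 c$
$351 \left(328 + I{\left(6 \right)}\right) = 351 \left(328 + 2 \cdot 6\right) = 351 \left(328 + 12\right) = 351 \cdot 340 = 119340$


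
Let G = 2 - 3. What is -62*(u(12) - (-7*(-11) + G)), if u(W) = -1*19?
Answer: 5890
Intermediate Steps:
G = -1
u(W) = -19
-62*(u(12) - (-7*(-11) + G)) = -62*(-19 - (-7*(-11) - 1)) = -62*(-19 - (77 - 1)) = -62*(-19 - 1*76) = -62*(-19 - 76) = -62*(-95) = 5890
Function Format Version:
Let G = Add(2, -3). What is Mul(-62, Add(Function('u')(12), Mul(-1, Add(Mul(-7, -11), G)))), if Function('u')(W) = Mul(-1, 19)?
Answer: 5890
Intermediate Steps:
G = -1
Function('u')(W) = -19
Mul(-62, Add(Function('u')(12), Mul(-1, Add(Mul(-7, -11), G)))) = Mul(-62, Add(-19, Mul(-1, Add(Mul(-7, -11), -1)))) = Mul(-62, Add(-19, Mul(-1, Add(77, -1)))) = Mul(-62, Add(-19, Mul(-1, 76))) = Mul(-62, Add(-19, -76)) = Mul(-62, -95) = 5890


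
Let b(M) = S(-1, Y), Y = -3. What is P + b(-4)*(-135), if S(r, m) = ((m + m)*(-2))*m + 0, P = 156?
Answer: 5016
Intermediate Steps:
S(r, m) = -4*m² (S(r, m) = ((2*m)*(-2))*m + 0 = (-4*m)*m + 0 = -4*m² + 0 = -4*m²)
b(M) = -36 (b(M) = -4*(-3)² = -4*9 = -36)
P + b(-4)*(-135) = 156 - 36*(-135) = 156 + 4860 = 5016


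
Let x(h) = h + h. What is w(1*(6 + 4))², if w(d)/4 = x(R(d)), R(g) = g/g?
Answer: 64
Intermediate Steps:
R(g) = 1
x(h) = 2*h
w(d) = 8 (w(d) = 4*(2*1) = 4*2 = 8)
w(1*(6 + 4))² = 8² = 64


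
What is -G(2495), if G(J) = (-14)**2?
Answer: -196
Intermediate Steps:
G(J) = 196
-G(2495) = -1*196 = -196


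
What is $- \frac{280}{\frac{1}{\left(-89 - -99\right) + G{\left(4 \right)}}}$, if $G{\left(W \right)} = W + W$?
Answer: $-5040$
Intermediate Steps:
$G{\left(W \right)} = 2 W$
$- \frac{280}{\frac{1}{\left(-89 - -99\right) + G{\left(4 \right)}}} = - \frac{280}{\frac{1}{\left(-89 - -99\right) + 2 \cdot 4}} = - \frac{280}{\frac{1}{\left(-89 + 99\right) + 8}} = - \frac{280}{\frac{1}{10 + 8}} = - \frac{280}{\frac{1}{18}} = - 280 \frac{1}{\frac{1}{18}} = \left(-280\right) 18 = -5040$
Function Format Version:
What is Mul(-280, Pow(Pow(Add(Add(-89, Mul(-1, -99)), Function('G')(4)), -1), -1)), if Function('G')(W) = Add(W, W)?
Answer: -5040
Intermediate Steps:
Function('G')(W) = Mul(2, W)
Mul(-280, Pow(Pow(Add(Add(-89, Mul(-1, -99)), Function('G')(4)), -1), -1)) = Mul(-280, Pow(Pow(Add(Add(-89, Mul(-1, -99)), Mul(2, 4)), -1), -1)) = Mul(-280, Pow(Pow(Add(Add(-89, 99), 8), -1), -1)) = Mul(-280, Pow(Pow(Add(10, 8), -1), -1)) = Mul(-280, Pow(Pow(18, -1), -1)) = Mul(-280, Pow(Rational(1, 18), -1)) = Mul(-280, 18) = -5040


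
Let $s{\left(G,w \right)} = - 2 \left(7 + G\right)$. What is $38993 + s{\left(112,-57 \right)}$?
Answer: $38755$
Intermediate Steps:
$s{\left(G,w \right)} = -14 - 2 G$
$38993 + s{\left(112,-57 \right)} = 38993 - 238 = 38755$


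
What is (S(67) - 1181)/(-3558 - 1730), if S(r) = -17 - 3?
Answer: 1201/5288 ≈ 0.22712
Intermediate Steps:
S(r) = -20
(S(67) - 1181)/(-3558 - 1730) = (-20 - 1181)/(-3558 - 1730) = -1201/(-5288) = -1201*(-1/5288) = 1201/5288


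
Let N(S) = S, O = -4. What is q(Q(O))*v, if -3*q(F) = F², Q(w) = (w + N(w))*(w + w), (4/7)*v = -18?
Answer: 43008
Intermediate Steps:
v = -63/2 (v = (7/4)*(-18) = -63/2 ≈ -31.500)
Q(w) = 4*w² (Q(w) = (w + w)*(w + w) = (2*w)*(2*w) = 4*w²)
q(F) = -F²/3
q(Q(O))*v = -(4*(-4)²)²/3*(-63/2) = -(4*16)²/3*(-63/2) = -⅓*64²*(-63/2) = -⅓*4096*(-63/2) = -4096/3*(-63/2) = 43008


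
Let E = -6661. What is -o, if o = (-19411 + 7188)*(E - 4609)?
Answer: -137753210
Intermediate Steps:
o = 137753210 (o = (-19411 + 7188)*(-6661 - 4609) = -12223*(-11270) = 137753210)
-o = -1*137753210 = -137753210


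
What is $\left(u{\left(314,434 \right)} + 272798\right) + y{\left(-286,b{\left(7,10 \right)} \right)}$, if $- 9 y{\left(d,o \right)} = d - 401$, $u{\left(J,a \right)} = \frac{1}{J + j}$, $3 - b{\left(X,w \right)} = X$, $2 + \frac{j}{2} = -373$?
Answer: $\frac{356919625}{1308} \approx 2.7287 \cdot 10^{5}$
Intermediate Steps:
$j = -750$ ($j = -4 + 2 \left(-373\right) = -4 - 746 = -750$)
$b{\left(X,w \right)} = 3 - X$
$u{\left(J,a \right)} = \frac{1}{-750 + J}$ ($u{\left(J,a \right)} = \frac{1}{J - 750} = \frac{1}{-750 + J}$)
$y{\left(d,o \right)} = \frac{401}{9} - \frac{d}{9}$ ($y{\left(d,o \right)} = - \frac{d - 401}{9} = - \frac{-401 + d}{9} = \frac{401}{9} - \frac{d}{9}$)
$\left(u{\left(314,434 \right)} + 272798\right) + y{\left(-286,b{\left(7,10 \right)} \right)} = \left(\frac{1}{-750 + 314} + 272798\right) + \left(\frac{401}{9} - - \frac{286}{9}\right) = \left(\frac{1}{-436} + 272798\right) + \left(\frac{401}{9} + \frac{286}{9}\right) = \left(- \frac{1}{436} + 272798\right) + \frac{229}{3} = \frac{118939927}{436} + \frac{229}{3} = \frac{356919625}{1308}$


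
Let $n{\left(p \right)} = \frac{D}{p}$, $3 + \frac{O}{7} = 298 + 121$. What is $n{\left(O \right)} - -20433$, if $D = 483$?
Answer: $\frac{8500197}{416} \approx 20433.0$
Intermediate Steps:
$O = 2912$ ($O = -21 + 7 \left(298 + 121\right) = -21 + 7 \cdot 419 = -21 + 2933 = 2912$)
$n{\left(p \right)} = \frac{483}{p}$
$n{\left(O \right)} - -20433 = \frac{483}{2912} - -20433 = 483 \cdot \frac{1}{2912} + 20433 = \frac{69}{416} + 20433 = \frac{8500197}{416}$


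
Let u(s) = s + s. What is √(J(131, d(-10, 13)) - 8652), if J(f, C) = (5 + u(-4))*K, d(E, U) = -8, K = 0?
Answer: 2*I*√2163 ≈ 93.016*I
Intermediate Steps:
u(s) = 2*s
J(f, C) = 0 (J(f, C) = (5 + 2*(-4))*0 = (5 - 8)*0 = -3*0 = 0)
√(J(131, d(-10, 13)) - 8652) = √(0 - 8652) = √(-8652) = 2*I*√2163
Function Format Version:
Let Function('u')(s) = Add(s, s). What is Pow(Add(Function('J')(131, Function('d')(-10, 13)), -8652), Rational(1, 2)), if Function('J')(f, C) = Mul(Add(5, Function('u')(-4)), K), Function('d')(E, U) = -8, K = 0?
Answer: Mul(2, I, Pow(2163, Rational(1, 2))) ≈ Mul(93.016, I)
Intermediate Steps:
Function('u')(s) = Mul(2, s)
Function('J')(f, C) = 0 (Function('J')(f, C) = Mul(Add(5, Mul(2, -4)), 0) = Mul(Add(5, -8), 0) = Mul(-3, 0) = 0)
Pow(Add(Function('J')(131, Function('d')(-10, 13)), -8652), Rational(1, 2)) = Pow(Add(0, -8652), Rational(1, 2)) = Pow(-8652, Rational(1, 2)) = Mul(2, I, Pow(2163, Rational(1, 2)))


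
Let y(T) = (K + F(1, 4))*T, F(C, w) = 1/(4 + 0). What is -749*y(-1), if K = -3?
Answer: -8239/4 ≈ -2059.8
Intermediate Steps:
F(C, w) = ¼ (F(C, w) = 1/4 = ¼)
y(T) = -11*T/4 (y(T) = (-3 + ¼)*T = -11*T/4)
-749*y(-1) = -(-8239)*(-1)/4 = -749*11/4 = -8239/4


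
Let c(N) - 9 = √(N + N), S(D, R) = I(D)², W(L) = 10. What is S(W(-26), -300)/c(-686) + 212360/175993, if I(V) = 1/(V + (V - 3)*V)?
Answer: 1974779695937/1636594105600 - 7*I*√7/4649600 ≈ 1.2066 - 3.9832e-6*I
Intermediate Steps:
I(V) = 1/(V + V*(-3 + V)) (I(V) = 1/(V + (-3 + V)*V) = 1/(V + V*(-3 + V)))
S(D, R) = 1/(D²*(-2 + D)²) (S(D, R) = (1/(D*(-2 + D)))² = 1/(D²*(-2 + D)²))
c(N) = 9 + √2*√N (c(N) = 9 + √(N + N) = 9 + √(2*N) = 9 + √2*√N)
S(W(-26), -300)/c(-686) + 212360/175993 = (1/(10²*(-2 + 10)²))/(9 + √2*√(-686)) + 212360/175993 = ((1/100)/8²)/(9 + √2*(7*I*√14)) + 212360*(1/175993) = ((1/100)*(1/64))/(9 + 14*I*√7) + 212360/175993 = 1/(6400*(9 + 14*I*√7)) + 212360/175993 = 212360/175993 + 1/(6400*(9 + 14*I*√7))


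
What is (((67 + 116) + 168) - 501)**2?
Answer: 22500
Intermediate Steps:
(((67 + 116) + 168) - 501)**2 = ((183 + 168) - 501)**2 = (351 - 501)**2 = (-150)**2 = 22500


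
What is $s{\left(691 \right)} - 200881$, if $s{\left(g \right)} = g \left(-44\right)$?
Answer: $-231285$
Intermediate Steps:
$s{\left(g \right)} = - 44 g$
$s{\left(691 \right)} - 200881 = \left(-44\right) 691 - 200881 = -30404 - 200881 = -231285$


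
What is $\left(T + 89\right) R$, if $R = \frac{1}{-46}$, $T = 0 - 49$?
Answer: $- \frac{20}{23} \approx -0.86957$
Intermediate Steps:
$T = -49$ ($T = 0 - 49 = -49$)
$R = - \frac{1}{46} \approx -0.021739$
$\left(T + 89\right) R = \left(-49 + 89\right) \left(- \frac{1}{46}\right) = 40 \left(- \frac{1}{46}\right) = - \frac{20}{23}$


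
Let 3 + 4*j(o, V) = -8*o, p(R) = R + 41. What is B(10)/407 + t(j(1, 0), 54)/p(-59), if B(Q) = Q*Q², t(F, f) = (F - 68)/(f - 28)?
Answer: 1987181/761904 ≈ 2.6082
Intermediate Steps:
p(R) = 41 + R
j(o, V) = -¾ - 2*o (j(o, V) = -¾ + (-8*o)/4 = -¾ - 2*o)
t(F, f) = (-68 + F)/(-28 + f)
B(Q) = Q³
B(10)/407 + t(j(1, 0), 54)/p(-59) = 10³/407 + ((-68 + (-¾ - 2*1))/(-28 + 54))/(41 - 59) = 1000*(1/407) + ((-68 + (-¾ - 2))/26)/(-18) = 1000/407 + ((-68 - 11/4)/26)*(-1/18) = 1000/407 + ((1/26)*(-283/4))*(-1/18) = 1000/407 - 283/104*(-1/18) = 1000/407 + 283/1872 = 1987181/761904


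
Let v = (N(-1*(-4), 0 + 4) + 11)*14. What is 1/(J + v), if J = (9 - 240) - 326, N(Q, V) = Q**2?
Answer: -1/179 ≈ -0.0055866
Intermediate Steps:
J = -557 (J = -231 - 326 = -557)
v = 378 (v = ((-1*(-4))**2 + 11)*14 = (4**2 + 11)*14 = (16 + 11)*14 = 27*14 = 378)
1/(J + v) = 1/(-557 + 378) = 1/(-179) = -1/179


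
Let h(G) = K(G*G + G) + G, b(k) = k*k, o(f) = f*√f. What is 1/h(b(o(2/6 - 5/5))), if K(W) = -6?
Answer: -27/170 ≈ -0.15882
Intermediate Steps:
o(f) = f^(3/2)
b(k) = k²
h(G) = -6 + G
1/h(b(o(2/6 - 5/5))) = 1/(-6 + ((2/6 - 5/5)^(3/2))²) = 1/(-6 + ((2*(⅙) - 5*⅕)^(3/2))²) = 1/(-6 + ((⅓ - 1)^(3/2))²) = 1/(-6 + ((-⅔)^(3/2))²) = 1/(-6 + (-2*I*√6/9)²) = 1/(-6 - 8/27) = 1/(-170/27) = -27/170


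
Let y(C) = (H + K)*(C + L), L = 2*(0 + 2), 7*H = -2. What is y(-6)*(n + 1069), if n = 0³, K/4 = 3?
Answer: -175316/7 ≈ -25045.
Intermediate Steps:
K = 12 (K = 4*3 = 12)
H = -2/7 (H = (⅐)*(-2) = -2/7 ≈ -0.28571)
L = 4 (L = 2*2 = 4)
y(C) = 328/7 + 82*C/7 (y(C) = (-2/7 + 12)*(C + 4) = 82*(4 + C)/7 = 328/7 + 82*C/7)
n = 0
y(-6)*(n + 1069) = (328/7 + (82/7)*(-6))*(0 + 1069) = (328/7 - 492/7)*1069 = -164/7*1069 = -175316/7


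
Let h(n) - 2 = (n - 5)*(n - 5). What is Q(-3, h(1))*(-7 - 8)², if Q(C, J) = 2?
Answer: 450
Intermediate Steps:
h(n) = 2 + (-5 + n)² (h(n) = 2 + (n - 5)*(n - 5) = 2 + (-5 + n)*(-5 + n) = 2 + (-5 + n)²)
Q(-3, h(1))*(-7 - 8)² = 2*(-7 - 8)² = 2*(-15)² = 2*225 = 450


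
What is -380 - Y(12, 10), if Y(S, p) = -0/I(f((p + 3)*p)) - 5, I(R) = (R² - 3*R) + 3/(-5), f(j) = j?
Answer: -375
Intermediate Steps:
I(R) = -⅗ + R² - 3*R (I(R) = (R² - 3*R) + 3*(-⅕) = (R² - 3*R) - ⅗ = -⅗ + R² - 3*R)
Y(S, p) = -5 (Y(S, p) = -0/(-⅗ + ((p + 3)*p)² - 3*(p + 3)*p) - 5 = -0/(-⅗ + ((3 + p)*p)² - 3*(3 + p)*p) - 5 = -0/(-⅗ + (p*(3 + p))² - 3*p*(3 + p)) - 5 = -0/(-⅗ + p²*(3 + p)² - 3*p*(3 + p)) - 5 = -1*0 - 5 = 0 - 5 = -5)
-380 - Y(12, 10) = -380 - 1*(-5) = -380 + 5 = -375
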